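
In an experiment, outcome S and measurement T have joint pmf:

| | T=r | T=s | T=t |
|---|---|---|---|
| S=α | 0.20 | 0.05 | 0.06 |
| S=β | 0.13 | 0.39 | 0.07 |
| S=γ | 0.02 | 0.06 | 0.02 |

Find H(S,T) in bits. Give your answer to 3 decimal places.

H(S,T) = −Σ p(x,y)·log₂ p(x,y) over all 9 cells.
  cell (α,r): −0.20·log₂0.20 = 0.4644
  cell (α,s): −0.05·log₂0.05 = 0.2161
  cell (α,t): −0.06·log₂0.06 = 0.2435
  cell (β,r): −0.13·log₂0.13 = 0.3826
  cell (β,s): −0.39·log₂0.39 = 0.5298
  cell (β,t): −0.07·log₂0.07 = 0.2686
  cell (γ,r): −0.02·log₂0.02 = 0.1129
  cell (γ,s): −0.06·log₂0.06 = 0.2435
  cell (γ,t): −0.02·log₂0.02 = 0.1129
Sum = 2.574 bits.

2.574 bits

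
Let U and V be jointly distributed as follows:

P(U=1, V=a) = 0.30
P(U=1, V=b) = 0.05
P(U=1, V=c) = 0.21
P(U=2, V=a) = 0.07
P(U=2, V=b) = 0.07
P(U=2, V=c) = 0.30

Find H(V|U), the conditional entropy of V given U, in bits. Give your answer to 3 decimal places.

Marginals: p(U) = (0.5600, 0.4400), p(V) = (0.3700, 0.1200, 0.5100).
H(V|U) = Σ p(U) · H(V|U=·).
  U=1: p=0.5600, H(V|U=1) = 1.3242
  U=2: p=0.4400, H(V|U=2) = 1.2206
Weighted sum = 1.279 bits.

1.279 bits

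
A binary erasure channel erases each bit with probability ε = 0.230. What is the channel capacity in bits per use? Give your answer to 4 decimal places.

0.7700 bits

Binary erasure channel: capacity C = 1 − ε.
C = 1 − 0.230 = 0.7700 bits per channel use.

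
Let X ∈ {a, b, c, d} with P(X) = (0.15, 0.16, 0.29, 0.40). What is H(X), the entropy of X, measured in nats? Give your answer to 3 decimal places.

H(X) = −Σ p·ln p.
  −(0.15)·ln(0.15) = 0.2846
  −(0.16)·ln(0.16) = 0.2932
  −(0.29)·ln(0.29) = 0.3590
  −(0.40)·ln(0.40) = 0.3665
Sum: 0.2846 + 0.2932 + 0.3590 + 0.3665 = 1.303 nats.

1.303 nats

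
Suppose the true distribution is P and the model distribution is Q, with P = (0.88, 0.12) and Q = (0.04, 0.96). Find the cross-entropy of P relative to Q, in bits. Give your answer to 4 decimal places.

H(P,Q) = −Σ p·log₂ q.
  −0.88·log₂(0.04) = 4.08659
  −0.12·log₂(0.96) = 0.00707
H(P,Q) = 4.0937 bits.

4.0937 bits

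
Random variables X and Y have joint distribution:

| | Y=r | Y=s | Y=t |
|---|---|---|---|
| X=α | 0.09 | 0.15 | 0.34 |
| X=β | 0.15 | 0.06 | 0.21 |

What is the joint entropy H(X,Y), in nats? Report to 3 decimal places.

H(X,Y) = −Σ p(x,y)·ln p(x,y) over all 6 cells.
  cell (α,r): −0.09·ln0.09 = 0.2167
  cell (α,s): −0.15·ln0.15 = 0.2846
  cell (α,t): −0.34·ln0.34 = 0.3668
  cell (β,r): −0.15·ln0.15 = 0.2846
  cell (β,s): −0.06·ln0.06 = 0.1688
  cell (β,t): −0.21·ln0.21 = 0.3277
Sum = 1.649 nats.

1.649 nats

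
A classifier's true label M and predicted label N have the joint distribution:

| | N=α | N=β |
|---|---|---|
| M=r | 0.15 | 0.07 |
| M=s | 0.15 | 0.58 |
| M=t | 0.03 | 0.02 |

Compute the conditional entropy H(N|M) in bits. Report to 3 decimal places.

Chain rule: H(N|M) = H(M,N) − H(M).
Marginals: p(M) = (0.2200, 0.7300, 0.0500), p(N) = (0.3300, 0.6700).
H(M,N) = 1.8101 bits; H(M) = 1.0281 bits.
H(N|M) = 1.8101 − 1.0281 = 0.782 bits.

0.782 bits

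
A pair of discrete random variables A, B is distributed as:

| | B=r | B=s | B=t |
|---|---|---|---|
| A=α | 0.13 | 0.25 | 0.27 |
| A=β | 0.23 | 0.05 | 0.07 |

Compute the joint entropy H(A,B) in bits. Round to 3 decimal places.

2.365 bits

H(A,B) = −Σ p(x,y)·log₂ p(x,y) over all 6 cells.
  cell (α,r): −0.13·log₂0.13 = 0.3826
  cell (α,s): −0.25·log₂0.25 = 0.5000
  cell (α,t): −0.27·log₂0.27 = 0.5100
  cell (β,r): −0.23·log₂0.23 = 0.4877
  cell (β,s): −0.05·log₂0.05 = 0.2161
  cell (β,t): −0.07·log₂0.07 = 0.2686
Sum = 2.365 bits.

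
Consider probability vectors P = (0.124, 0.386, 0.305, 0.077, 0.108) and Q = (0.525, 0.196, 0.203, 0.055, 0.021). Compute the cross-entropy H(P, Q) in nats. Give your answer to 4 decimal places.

1.8358 nats

H(P,Q) = −Σ p·ln q.
  −0.124·ln(0.525) = 0.07990
  −0.386·ln(0.196) = 0.62904
  −0.305·ln(0.203) = 0.48634
  −0.077·ln(0.055) = 0.22333
  −0.108·ln(0.021) = 0.41723
H(P,Q) = 1.8358 nats.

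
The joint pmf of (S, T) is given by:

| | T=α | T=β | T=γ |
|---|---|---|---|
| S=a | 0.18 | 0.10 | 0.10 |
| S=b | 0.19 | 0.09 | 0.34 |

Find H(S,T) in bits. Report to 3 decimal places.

H(S,T) = −Σ p(x,y)·log₂ p(x,y) over all 6 cells.
  cell (a,α): −0.18·log₂0.18 = 0.4453
  cell (a,β): −0.10·log₂0.10 = 0.3322
  cell (a,γ): −0.10·log₂0.10 = 0.3322
  cell (b,α): −0.19·log₂0.19 = 0.4552
  cell (b,β): −0.09·log₂0.09 = 0.3127
  cell (b,γ): −0.34·log₂0.34 = 0.5292
Sum = 2.407 bits.

2.407 bits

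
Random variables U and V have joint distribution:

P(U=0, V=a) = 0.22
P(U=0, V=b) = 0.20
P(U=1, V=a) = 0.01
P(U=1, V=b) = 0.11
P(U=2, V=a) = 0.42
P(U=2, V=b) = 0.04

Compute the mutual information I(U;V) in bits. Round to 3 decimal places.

0.269 bits

Marginals: p(U) = (0.4200, 0.1200, 0.4600), p(V) = (0.6500, 0.3500).
I(U;V) = Σ p(x,y)·log₂[p(x,y)/(p(x)p(y))].
  (0,a): 0.22·log₂(0.8059) = -0.0685
  (0,b): 0.20·log₂(1.3605) = 0.0888
  (1,a): 0.01·log₂(0.1282) = -0.0296
  (1,b): 0.11·log₂(2.6190) = 0.1528
  (2,a): 0.42·log₂(1.4047) = 0.2059
  (2,b): 0.04·log₂(0.2484) = -0.0804
Sum = 0.269 bits.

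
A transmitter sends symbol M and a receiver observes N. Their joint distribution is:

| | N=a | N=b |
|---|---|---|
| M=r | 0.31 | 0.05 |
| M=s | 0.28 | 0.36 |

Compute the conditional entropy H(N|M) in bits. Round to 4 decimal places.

0.8420 bits

Marginals: p(M) = (0.3600, 0.6400), p(N) = (0.5900, 0.4100).
H(N|M) = Σ p(M) · H(N|M=·).
  M=r: p=0.3600, H(N|M=r) = 0.5813
  M=s: p=0.6400, H(N|M=s) = 0.9887
Weighted sum = 0.8420 bits.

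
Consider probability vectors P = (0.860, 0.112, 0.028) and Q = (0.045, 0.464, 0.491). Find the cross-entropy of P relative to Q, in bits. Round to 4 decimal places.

H(P,Q) = −Σ p·log₂ q.
  −0.860·log₂(0.045) = 3.84758
  −0.112·log₂(0.464) = 0.12407
  −0.028·log₂(0.491) = 0.02873
H(P,Q) = 4.0004 bits.

4.0004 bits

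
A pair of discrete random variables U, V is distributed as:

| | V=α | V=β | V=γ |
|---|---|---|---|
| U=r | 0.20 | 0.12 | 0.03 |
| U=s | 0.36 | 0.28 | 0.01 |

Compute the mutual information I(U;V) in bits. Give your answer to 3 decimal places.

Marginals: p(U) = (0.3500, 0.6500), p(V) = (0.5600, 0.4000, 0.0400).
I(U;V) = H(U) + H(V) − H(U,V).
H(U) = 0.9341, H(V) = 1.1830, H(U,V) = 2.0945.
I(U;V) = 0.9341 + 1.1830 − 2.0945 = 0.023 bits.

0.023 bits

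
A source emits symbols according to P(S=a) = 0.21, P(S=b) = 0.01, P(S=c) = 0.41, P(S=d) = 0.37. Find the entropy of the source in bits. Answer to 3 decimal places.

H(S) = −Σ p·log₂ p.
  −(0.21)·log₂(0.21) = 0.4728
  −(0.01)·log₂(0.01) = 0.0664
  −(0.41)·log₂(0.41) = 0.5274
  −(0.37)·log₂(0.37) = 0.5307
Sum: 0.4728 + 0.0664 + 0.5274 + 0.5307 = 1.597 bits.

1.597 bits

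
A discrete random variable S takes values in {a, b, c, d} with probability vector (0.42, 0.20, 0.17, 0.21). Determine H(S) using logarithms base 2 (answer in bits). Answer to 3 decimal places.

H(S) = −Σ p·log₂ p.
  −(0.42)·log₂(0.42) = 0.5256
  −(0.20)·log₂(0.20) = 0.4644
  −(0.17)·log₂(0.17) = 0.4346
  −(0.21)·log₂(0.21) = 0.4728
Sum: 0.5256 + 0.4644 + 0.4346 + 0.4728 = 1.897 bits.

1.897 bits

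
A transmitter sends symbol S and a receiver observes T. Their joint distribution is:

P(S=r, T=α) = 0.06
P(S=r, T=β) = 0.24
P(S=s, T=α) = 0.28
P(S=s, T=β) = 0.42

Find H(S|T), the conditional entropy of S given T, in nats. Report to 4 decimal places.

0.5911 nats

Chain rule: H(S|T) = H(S,T) − H(T).
Marginals: p(S) = (0.3000, 0.7000), p(T) = (0.3400, 0.6600).
H(S,T) = 1.2321 nats; H(T) = 0.6410 nats.
H(S|T) = 1.2321 − 0.6410 = 0.5911 nats.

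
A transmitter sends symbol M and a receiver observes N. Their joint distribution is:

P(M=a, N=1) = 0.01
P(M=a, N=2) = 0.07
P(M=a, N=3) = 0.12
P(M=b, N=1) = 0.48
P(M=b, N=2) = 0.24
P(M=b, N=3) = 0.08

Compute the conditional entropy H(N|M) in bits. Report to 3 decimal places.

Marginals: p(M) = (0.2000, 0.8000), p(N) = (0.4900, 0.3100, 0.2000).
H(N|M) = Σ p(M) · H(N|M=·).
  M=a: p=0.2000, H(N|M=a) = 1.1884
  M=b: p=0.8000, H(N|M=b) = 1.2955
Weighted sum = 1.274 bits.

1.274 bits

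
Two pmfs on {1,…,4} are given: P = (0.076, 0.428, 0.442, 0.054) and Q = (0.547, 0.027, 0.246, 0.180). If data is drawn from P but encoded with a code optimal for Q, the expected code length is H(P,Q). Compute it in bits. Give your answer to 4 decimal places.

3.3243 bits

H(P,Q) = −Σ p·log₂ q.
  −0.076·log₂(0.547) = 0.06615
  −0.428·log₂(0.027) = 2.23026
  −0.442·log₂(0.246) = 0.89429
  −0.054·log₂(0.180) = 0.13359
H(P,Q) = 3.3243 bits.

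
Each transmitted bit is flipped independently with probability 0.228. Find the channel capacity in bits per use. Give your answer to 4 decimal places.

Binary symmetric channel: C = 1 − h₂(ε) where h₂ is the binary entropy function.
h₂(0.228) = −0.228·log₂0.228 − 0.772·log₂0.772 = 0.7745.
C = 1 − 0.7745 = 0.2255 bits per channel use.

0.2255 bits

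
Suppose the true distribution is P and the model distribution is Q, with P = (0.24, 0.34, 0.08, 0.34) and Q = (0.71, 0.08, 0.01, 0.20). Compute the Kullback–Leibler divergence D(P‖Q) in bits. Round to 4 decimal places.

D(P‖Q) = Σ p·log₂(p/q).
  0.24·log₂(0.24/0.71) = -0.37555
  0.34·log₂(0.34/0.08) = 0.70974
  0.08·log₂(0.08/0.01) = 0.24000
  0.34·log₂(0.34/0.20) = 0.26028
D(P‖Q) = 0.8345 bits.

0.8345 bits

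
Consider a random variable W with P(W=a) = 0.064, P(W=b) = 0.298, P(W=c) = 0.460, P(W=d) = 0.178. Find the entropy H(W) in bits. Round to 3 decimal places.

H(W) = −Σ p·log₂ p.
  −(0.064)·log₂(0.064) = 0.2538
  −(0.298)·log₂(0.298) = 0.5205
  −(0.460)·log₂(0.460) = 0.5153
  −(0.178)·log₂(0.178) = 0.4432
Sum: 0.2538 + 0.5205 + 0.5153 + 0.4432 = 1.733 bits.

1.733 bits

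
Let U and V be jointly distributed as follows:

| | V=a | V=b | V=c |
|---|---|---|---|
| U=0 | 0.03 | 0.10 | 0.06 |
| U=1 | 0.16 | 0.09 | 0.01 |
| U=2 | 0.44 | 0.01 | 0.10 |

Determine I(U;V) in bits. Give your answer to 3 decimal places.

0.304 bits

Marginals: p(U) = (0.1900, 0.2600, 0.5500), p(V) = (0.6300, 0.2000, 0.1700).
I(U;V) = Σ p(x,y)·log₂[p(x,y)/(p(x)p(y))].
  (0,a): 0.03·log₂(0.2506) = -0.0599
  (0,b): 0.10·log₂(2.6316) = 0.1396
  (0,c): 0.06·log₂(1.8576) = 0.0536
  (1,a): 0.16·log₂(0.9768) = -0.0054
  (1,b): 0.09·log₂(1.7308) = 0.0712
  (1,c): 0.01·log₂(0.2262) = -0.0214
  (2,a): 0.44·log₂(1.2698) = 0.1516
  (2,b): 0.01·log₂(0.0909) = -0.0346
  (2,c): 0.10·log₂(1.0695) = 0.0097
Sum = 0.304 bits.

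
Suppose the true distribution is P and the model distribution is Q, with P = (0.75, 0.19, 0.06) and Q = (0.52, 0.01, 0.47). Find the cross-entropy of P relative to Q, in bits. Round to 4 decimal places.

2.0353 bits

H(P,Q) = −Σ p·log₂ q.
  −0.75·log₂(0.52) = 0.70756
  −0.19·log₂(0.01) = 1.26233
  −0.06·log₂(0.47) = 0.06536
H(P,Q) = 2.0353 bits.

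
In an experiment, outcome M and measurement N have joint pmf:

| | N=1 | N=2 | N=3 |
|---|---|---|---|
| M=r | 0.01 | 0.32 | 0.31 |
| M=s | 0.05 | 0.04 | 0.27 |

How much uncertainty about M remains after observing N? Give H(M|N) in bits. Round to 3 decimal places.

Marginals: p(M) = (0.6400, 0.3600), p(N) = (0.0600, 0.3600, 0.5800).
H(M|N) = Σ p(N) · H(M|N=·).
  N=1: p=0.0600, H(M|N=1) = 0.6500
  N=2: p=0.3600, H(M|N=2) = 0.5033
  N=3: p=0.5800, H(M|N=3) = 0.9966
Weighted sum = 0.798 bits.

0.798 bits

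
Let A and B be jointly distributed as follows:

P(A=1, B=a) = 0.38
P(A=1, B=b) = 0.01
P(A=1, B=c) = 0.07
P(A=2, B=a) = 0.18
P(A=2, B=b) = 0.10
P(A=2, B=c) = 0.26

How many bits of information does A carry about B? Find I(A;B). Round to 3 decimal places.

Marginals: p(A) = (0.4600, 0.5400), p(B) = (0.5600, 0.1100, 0.3300).
I(A;B) = H(A) + H(B) − H(A,B).
H(A) = 0.9954, H(B) = 1.3465, H(A,B) = 2.1482.
I(A;B) = 0.9954 + 1.3465 − 2.1482 = 0.194 bits.

0.194 bits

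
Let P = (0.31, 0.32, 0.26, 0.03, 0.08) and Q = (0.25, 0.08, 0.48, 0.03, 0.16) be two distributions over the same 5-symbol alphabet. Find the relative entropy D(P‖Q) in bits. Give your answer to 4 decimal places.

0.4262 bits

D(P‖Q) = Σ p·log₂(p/q).
  0.31·log₂(0.31/0.25) = 0.09621
  0.32·log₂(0.32/0.08) = 0.64000
  0.26·log₂(0.26/0.48) = -0.22998
  0.03·log₂(0.03/0.03) = 0.00000
  0.08·log₂(0.08/0.16) = -0.08000
D(P‖Q) = 0.4262 bits.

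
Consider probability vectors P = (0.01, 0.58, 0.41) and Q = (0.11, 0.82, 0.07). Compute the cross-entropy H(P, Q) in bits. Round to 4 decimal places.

H(P,Q) = −Σ p·log₂ q.
  −0.01·log₂(0.11) = 0.03184
  −0.58·log₂(0.82) = 0.16606
  −0.41·log₂(0.07) = 1.57297
H(P,Q) = 1.7709 bits.

1.7709 bits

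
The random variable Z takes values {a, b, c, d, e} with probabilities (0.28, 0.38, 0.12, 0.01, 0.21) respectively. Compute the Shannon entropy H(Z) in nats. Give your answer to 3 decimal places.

H(Z) = −Σ p·ln p.
  −(0.28)·ln(0.28) = 0.3564
  −(0.38)·ln(0.38) = 0.3677
  −(0.12)·ln(0.12) = 0.2544
  −(0.01)·ln(0.01) = 0.0461
  −(0.21)·ln(0.21) = 0.3277
Sum: 0.3564 + 0.3677 + 0.2544 + 0.0461 + 0.3277 = 1.352 nats.

1.352 nats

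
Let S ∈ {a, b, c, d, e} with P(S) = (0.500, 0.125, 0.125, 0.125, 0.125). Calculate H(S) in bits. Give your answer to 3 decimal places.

2.000 bits

H(S) = −Σ p·log₂ p.
  −(0.500)·log₂(0.500) = 0.5000
  −(0.125)·log₂(0.125) = 0.3750
  −(0.125)·log₂(0.125) = 0.3750
  −(0.125)·log₂(0.125) = 0.3750
  −(0.125)·log₂(0.125) = 0.3750
Sum: 0.5000 + 0.3750 + 0.3750 + 0.3750 + 0.3750 = 2.000 bits.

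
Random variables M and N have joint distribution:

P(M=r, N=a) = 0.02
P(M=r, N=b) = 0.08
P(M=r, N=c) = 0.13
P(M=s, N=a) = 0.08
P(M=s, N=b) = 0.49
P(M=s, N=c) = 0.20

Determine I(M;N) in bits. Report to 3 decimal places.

0.053 bits

Marginals: p(M) = (0.2300, 0.7700), p(N) = (0.1000, 0.5700, 0.3300).
I(M;N) = Σ p(x,y)·log₂[p(x,y)/(p(x)p(y))].
  (r,a): 0.02·log₂(0.8696) = -0.0040
  (r,b): 0.08·log₂(0.6102) = -0.0570
  (r,c): 0.13·log₂(1.7128) = 0.1009
  (s,a): 0.08·log₂(1.0390) = 0.0044
  (s,b): 0.49·log₂(1.1164) = 0.0779
  (s,c): 0.20·log₂(0.7871) = -0.0691
Sum = 0.053 bits.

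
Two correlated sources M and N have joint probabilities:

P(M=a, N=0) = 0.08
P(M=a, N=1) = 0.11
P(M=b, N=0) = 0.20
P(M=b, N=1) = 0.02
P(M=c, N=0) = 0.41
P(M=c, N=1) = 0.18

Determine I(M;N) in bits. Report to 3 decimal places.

0.086 bits

Marginals: p(M) = (0.1900, 0.2200, 0.5900), p(N) = (0.6900, 0.3100).
I(M;N) = H(M) + H(N) − H(M,N).
H(M) = 1.3849, H(N) = 0.8932, H(M,N) = 2.1918.
I(M;N) = 1.3849 + 0.8932 − 2.1918 = 0.086 bits.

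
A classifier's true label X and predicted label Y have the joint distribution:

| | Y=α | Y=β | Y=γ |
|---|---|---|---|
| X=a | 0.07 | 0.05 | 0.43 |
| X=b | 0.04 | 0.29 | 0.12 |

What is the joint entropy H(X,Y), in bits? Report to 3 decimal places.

2.079 bits

H(X,Y) = −Σ p(x,y)·log₂ p(x,y) over all 6 cells.
  cell (a,α): −0.07·log₂0.07 = 0.2686
  cell (a,β): −0.05·log₂0.05 = 0.2161
  cell (a,γ): −0.43·log₂0.43 = 0.5236
  cell (b,α): −0.04·log₂0.04 = 0.1858
  cell (b,β): −0.29·log₂0.29 = 0.5179
  cell (b,γ): −0.12·log₂0.12 = 0.3671
Sum = 2.079 bits.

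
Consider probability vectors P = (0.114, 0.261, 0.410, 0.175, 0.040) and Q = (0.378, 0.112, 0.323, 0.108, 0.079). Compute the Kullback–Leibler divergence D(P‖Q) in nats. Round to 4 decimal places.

0.2392 nats

D(P‖Q) = Σ p·ln(p/q).
  0.114·ln(0.114/0.378) = -0.13665
  0.261·ln(0.261/0.112) = 0.22081
  0.410·ln(0.410/0.323) = 0.09779
  0.175·ln(0.175/0.108) = 0.08446
  0.040·ln(0.040/0.079) = -0.02722
D(P‖Q) = 0.2392 nats.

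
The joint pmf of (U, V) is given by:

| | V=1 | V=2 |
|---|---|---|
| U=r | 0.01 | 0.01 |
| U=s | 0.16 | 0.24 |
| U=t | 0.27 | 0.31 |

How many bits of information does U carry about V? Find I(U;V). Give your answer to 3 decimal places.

0.003 bits

Marginals: p(U) = (0.0200, 0.4000, 0.5800), p(V) = (0.4400, 0.5600).
I(U;V) = H(U) + H(V) − H(U,V).
H(U) = 1.0975, H(V) = 0.9896, H(U,V) = 2.0838.
I(U;V) = 1.0975 + 0.9896 − 2.0838 = 0.003 bits.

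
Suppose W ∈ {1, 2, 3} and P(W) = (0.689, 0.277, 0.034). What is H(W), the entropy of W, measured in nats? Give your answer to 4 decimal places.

0.7272 nats

H(W) = −Σ p·ln p.
  −(0.689)·ln(0.689) = 0.25666
  −(0.277)·ln(0.277) = 0.35560
  −(0.034)·ln(0.034) = 0.11497
Sum: 0.25666 + 0.35560 + 0.11497 = 0.7272 nats.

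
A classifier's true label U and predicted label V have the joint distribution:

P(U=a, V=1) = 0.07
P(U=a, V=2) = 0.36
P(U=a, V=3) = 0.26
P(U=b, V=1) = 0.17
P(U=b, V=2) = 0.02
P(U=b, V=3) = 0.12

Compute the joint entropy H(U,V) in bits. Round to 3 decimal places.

H(U,V) = −Σ p(x,y)·log₂ p(x,y) over all 6 cells.
  cell (a,1): −0.07·log₂0.07 = 0.2686
  cell (a,2): −0.36·log₂0.36 = 0.5306
  cell (a,3): −0.26·log₂0.26 = 0.5053
  cell (b,1): −0.17·log₂0.17 = 0.4346
  cell (b,2): −0.02·log₂0.02 = 0.1129
  cell (b,3): −0.12·log₂0.12 = 0.3671
Sum = 2.219 bits.

2.219 bits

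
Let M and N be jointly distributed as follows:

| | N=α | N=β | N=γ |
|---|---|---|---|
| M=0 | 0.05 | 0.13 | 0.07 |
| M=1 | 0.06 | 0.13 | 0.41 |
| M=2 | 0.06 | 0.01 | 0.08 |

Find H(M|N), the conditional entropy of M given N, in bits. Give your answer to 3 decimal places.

Marginals: p(M) = (0.2500, 0.6000, 0.1500), p(N) = (0.1700, 0.2700, 0.5600).
H(M|N) = Σ p(N) · H(M|N=·).
  N=α: p=0.1700, H(M|N=α) = 1.5799
  N=β: p=0.2700, H(M|N=β) = 1.1915
  N=γ: p=0.5600, H(M|N=γ) = 1.1054
Weighted sum = 1.209 bits.

1.209 bits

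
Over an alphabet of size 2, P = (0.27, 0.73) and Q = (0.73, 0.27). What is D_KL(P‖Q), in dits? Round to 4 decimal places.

0.1987 dits

D(P‖Q) = Σ p·log₁₀(p/q).
  0.27·log₁₀(0.27/0.73) = -0.11663
  0.73·log₁₀(0.73/0.27) = 0.31533
D(P‖Q) = 0.1987 dits.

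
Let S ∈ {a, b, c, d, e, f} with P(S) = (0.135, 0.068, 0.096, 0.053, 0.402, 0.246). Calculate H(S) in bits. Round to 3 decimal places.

H(S) = −Σ p·log₂ p.
  −(0.135)·log₂(0.135) = 0.3900
  −(0.068)·log₂(0.068) = 0.2637
  −(0.096)·log₂(0.096) = 0.3246
  −(0.053)·log₂(0.053) = 0.2246
  −(0.402)·log₂(0.402) = 0.5285
  −(0.246)·log₂(0.246) = 0.4977
Sum: 0.3900 + 0.2637 + 0.3246 + 0.2246 + 0.5285 + 0.4977 = 2.229 bits.

2.229 bits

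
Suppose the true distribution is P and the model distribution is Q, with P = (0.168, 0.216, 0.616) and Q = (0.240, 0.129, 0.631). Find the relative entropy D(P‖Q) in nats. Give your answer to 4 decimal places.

D(P‖Q) = Σ p·ln(p/q).
  0.168·ln(0.168/0.240) = -0.05992
  0.216·ln(0.216/0.129) = 0.11134
  0.616·ln(0.616/0.631) = -0.01482
D(P‖Q) = 0.0366 nats.

0.0366 nats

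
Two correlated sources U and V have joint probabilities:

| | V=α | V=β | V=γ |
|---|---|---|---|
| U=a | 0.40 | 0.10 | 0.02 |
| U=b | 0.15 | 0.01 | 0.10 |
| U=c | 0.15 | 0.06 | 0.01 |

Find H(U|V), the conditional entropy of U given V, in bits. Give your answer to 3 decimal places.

1.326 bits

Marginals: p(U) = (0.5200, 0.2600, 0.2200), p(V) = (0.7000, 0.1700, 0.1300).
H(U|V) = Σ p(V) · H(U|V=·).
  V=α: p=0.7000, H(U|V=α) = 1.4138
  V=β: p=0.1700, H(U|V=β) = 1.2210
  V=γ: p=0.1300, H(U|V=γ) = 0.9913
Weighted sum = 1.326 bits.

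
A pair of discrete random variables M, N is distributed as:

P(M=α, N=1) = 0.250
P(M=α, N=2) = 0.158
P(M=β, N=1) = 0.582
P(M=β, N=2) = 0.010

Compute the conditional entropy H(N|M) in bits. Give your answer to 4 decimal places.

Marginals: p(M) = (0.4080, 0.5920), p(N) = (0.8320, 0.1680).
H(N|M) = Σ p(M) · H(N|M=·).
  M=α: p=0.4080, H(N|M=α) = 0.9630
  M=β: p=0.5920, H(N|M=β) = 0.1236
Weighted sum = 0.4661 bits.

0.4661 bits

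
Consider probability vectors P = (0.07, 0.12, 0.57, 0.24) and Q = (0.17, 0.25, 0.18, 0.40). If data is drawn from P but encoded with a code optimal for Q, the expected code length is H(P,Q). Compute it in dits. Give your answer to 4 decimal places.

0.6461 dits

H(P,Q) = −Σ p·log₁₀ q.
  −0.07·log₁₀(0.17) = 0.05387
  −0.12·log₁₀(0.25) = 0.07225
  −0.57·log₁₀(0.18) = 0.42449
  −0.24·log₁₀(0.40) = 0.09551
H(P,Q) = 0.6461 dits.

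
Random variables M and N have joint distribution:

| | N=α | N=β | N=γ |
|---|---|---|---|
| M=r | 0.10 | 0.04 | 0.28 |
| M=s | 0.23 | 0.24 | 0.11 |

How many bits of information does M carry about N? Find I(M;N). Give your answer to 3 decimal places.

Marginals: p(M) = (0.4200, 0.5800), p(N) = (0.3300, 0.2800, 0.3900).
I(M;N) = Σ p(x,y)·log₂[p(x,y)/(p(x)p(y))].
  (r,α): 0.10·log₂(0.7215) = -0.0471
  (r,β): 0.04·log₂(0.3401) = -0.0622
  (r,γ): 0.28·log₂(1.7094) = 0.2166
  (s,α): 0.23·log₂(1.2017) = 0.0610
  (s,β): 0.24·log₂(1.4778) = 0.1352
  (s,γ): 0.11·log₂(0.4863) = -0.1144
Sum = 0.189 bits.

0.189 bits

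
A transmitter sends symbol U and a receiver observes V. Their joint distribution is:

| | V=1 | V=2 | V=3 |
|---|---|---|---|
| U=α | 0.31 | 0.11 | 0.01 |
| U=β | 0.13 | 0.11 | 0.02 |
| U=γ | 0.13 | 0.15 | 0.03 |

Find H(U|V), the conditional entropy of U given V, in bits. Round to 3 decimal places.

1.495 bits

Chain rule: H(U|V) = H(U,V) − H(V).
Marginals: p(U) = (0.4300, 0.2600, 0.3100), p(V) = (0.5700, 0.3700, 0.0600).
H(U,V) = 2.7313 bits; H(V) = 1.2365 bits.
H(U|V) = 2.7313 − 1.2365 = 1.495 bits.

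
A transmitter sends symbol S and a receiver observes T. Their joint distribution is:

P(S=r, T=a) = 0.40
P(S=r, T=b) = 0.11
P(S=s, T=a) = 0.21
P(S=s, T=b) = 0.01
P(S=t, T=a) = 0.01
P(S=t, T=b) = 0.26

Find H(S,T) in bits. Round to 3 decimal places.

H(S,T) = −Σ p(x,y)·log₂ p(x,y) over all 6 cells.
  cell (r,a): −0.40·log₂0.40 = 0.5288
  cell (r,b): −0.11·log₂0.11 = 0.3503
  cell (s,a): −0.21·log₂0.21 = 0.4728
  cell (s,b): −0.01·log₂0.01 = 0.0664
  cell (t,a): −0.01·log₂0.01 = 0.0664
  cell (t,b): −0.26·log₂0.26 = 0.5053
Sum = 1.990 bits.

1.990 bits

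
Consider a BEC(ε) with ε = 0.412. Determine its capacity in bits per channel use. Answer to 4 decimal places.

Binary erasure channel: capacity C = 1 − ε.
C = 1 − 0.412 = 0.5880 bits per channel use.

0.5880 bits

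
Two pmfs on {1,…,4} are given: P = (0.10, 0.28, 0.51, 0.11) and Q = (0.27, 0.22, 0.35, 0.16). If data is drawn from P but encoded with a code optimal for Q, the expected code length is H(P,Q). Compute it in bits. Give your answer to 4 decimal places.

H(P,Q) = −Σ p·log₂ q.
  −0.10·log₂(0.27) = 0.18890
  −0.28·log₂(0.22) = 0.61164
  −0.51·log₂(0.35) = 0.77243
  −0.11·log₂(0.16) = 0.29082
H(P,Q) = 1.8638 bits.

1.8638 bits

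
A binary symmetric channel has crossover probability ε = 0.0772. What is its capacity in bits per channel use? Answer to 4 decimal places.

0.6078 bits

Binary symmetric channel: C = 1 − h₂(ε) where h₂ is the binary entropy function.
h₂(0.0772) = −0.0772·log₂0.0772 − 0.9228·log₂0.9228 = 0.3922.
C = 1 − 0.3922 = 0.6078 bits per channel use.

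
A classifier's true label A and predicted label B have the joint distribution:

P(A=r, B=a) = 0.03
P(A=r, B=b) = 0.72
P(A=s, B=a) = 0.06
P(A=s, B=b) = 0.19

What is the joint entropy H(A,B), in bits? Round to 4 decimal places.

H(A,B) = −Σ p(x,y)·log₂ p(x,y) over all 4 cells.
  cell (r,a): −0.03·log₂0.03 = 0.15177
  cell (r,b): −0.72·log₂0.72 = 0.34123
  cell (s,a): −0.06·log₂0.06 = 0.24353
  cell (s,b): −0.19·log₂0.19 = 0.45523
Sum = 1.1918 bits.

1.1918 bits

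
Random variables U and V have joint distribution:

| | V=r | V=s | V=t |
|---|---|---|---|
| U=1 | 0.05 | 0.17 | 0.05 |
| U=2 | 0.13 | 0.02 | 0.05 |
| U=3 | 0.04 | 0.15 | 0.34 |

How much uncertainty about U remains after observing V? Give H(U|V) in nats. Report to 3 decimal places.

Chain rule: H(U|V) = H(U,V) − H(V).
Marginals: p(U) = (0.2700, 0.2000, 0.5300), p(V) = (0.2200, 0.3400, 0.4400).
H(U,V) = 1.8742 nats; H(V) = 1.0611 nats.
H(U|V) = 1.8742 − 1.0611 = 0.813 nats.

0.813 nats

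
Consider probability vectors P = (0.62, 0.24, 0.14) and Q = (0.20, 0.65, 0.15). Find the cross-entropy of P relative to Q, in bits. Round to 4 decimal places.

H(P,Q) = −Σ p·log₂ q.
  −0.62·log₂(0.20) = 1.43960
  −0.24·log₂(0.65) = 0.14916
  −0.14·log₂(0.15) = 0.38318
H(P,Q) = 1.9719 bits.

1.9719 bits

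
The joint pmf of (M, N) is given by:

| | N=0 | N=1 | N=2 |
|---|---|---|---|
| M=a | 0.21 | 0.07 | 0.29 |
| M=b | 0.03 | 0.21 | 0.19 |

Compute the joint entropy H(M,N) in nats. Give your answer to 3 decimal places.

1.621 nats

H(M,N) = −Σ p(x,y)·ln p(x,y) over all 6 cells.
  cell (a,0): −0.21·ln0.21 = 0.3277
  cell (a,1): −0.07·ln0.07 = 0.1861
  cell (a,2): −0.29·ln0.29 = 0.3590
  cell (b,0): −0.03·ln0.03 = 0.1052
  cell (b,1): −0.21·ln0.21 = 0.3277
  cell (b,2): −0.19·ln0.19 = 0.3155
Sum = 1.621 nats.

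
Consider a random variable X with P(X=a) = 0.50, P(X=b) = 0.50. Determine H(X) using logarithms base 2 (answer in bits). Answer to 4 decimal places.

1.0000 bits

H(X) = −Σ p·log₂ p.
  −(0.50)·log₂(0.50) = 0.50000
  −(0.50)·log₂(0.50) = 0.50000
Sum: 0.50000 + 0.50000 = 1.0000 bits.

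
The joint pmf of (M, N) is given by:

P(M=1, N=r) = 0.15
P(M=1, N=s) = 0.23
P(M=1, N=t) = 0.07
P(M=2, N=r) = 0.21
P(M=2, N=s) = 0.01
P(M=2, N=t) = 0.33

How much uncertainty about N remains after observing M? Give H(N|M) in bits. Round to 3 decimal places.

Marginals: p(M) = (0.4500, 0.5500), p(N) = (0.3600, 0.2400, 0.4000).
H(N|M) = Σ p(M) · H(N|M=·).
  M=1: p=0.4500, H(N|M=1) = 1.4408
  M=2: p=0.5500, H(N|M=2) = 1.0777
Weighted sum = 1.241 bits.

1.241 bits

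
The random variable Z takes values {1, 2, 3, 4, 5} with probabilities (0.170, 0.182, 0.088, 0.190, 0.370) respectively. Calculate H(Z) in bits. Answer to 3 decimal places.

H(Z) = −Σ p·log₂ p.
  −(0.170)·log₂(0.170) = 0.4346
  −(0.182)·log₂(0.182) = 0.4474
  −(0.088)·log₂(0.088) = 0.3086
  −(0.190)·log₂(0.190) = 0.4552
  −(0.370)·log₂(0.370) = 0.5307
Sum: 0.4346 + 0.4474 + 0.3086 + 0.4552 + 0.5307 = 2.176 bits.

2.176 bits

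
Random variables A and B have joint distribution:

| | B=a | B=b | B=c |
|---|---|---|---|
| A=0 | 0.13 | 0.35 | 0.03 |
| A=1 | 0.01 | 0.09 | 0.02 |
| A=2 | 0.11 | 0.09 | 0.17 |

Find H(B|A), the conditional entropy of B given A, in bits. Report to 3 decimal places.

Chain rule: H(B|A) = H(A,B) − H(A).
Marginals: p(A) = (0.5100, 0.1200, 0.3700), p(B) = (0.2500, 0.5300, 0.2200).
H(A,B) = 2.6540 bits; H(A) = 1.3932 bits.
H(B|A) = 2.6540 − 1.3932 = 1.261 bits.

1.261 bits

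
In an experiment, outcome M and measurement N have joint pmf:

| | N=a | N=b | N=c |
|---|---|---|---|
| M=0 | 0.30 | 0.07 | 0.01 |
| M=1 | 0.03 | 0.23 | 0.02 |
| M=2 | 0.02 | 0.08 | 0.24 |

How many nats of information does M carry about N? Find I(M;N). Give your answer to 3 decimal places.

Marginals: p(M) = (0.3800, 0.2800, 0.3400), p(N) = (0.3500, 0.3800, 0.2700).
I(M;N) = H(M) + H(N) − H(M,N).
H(M) = 1.0909, H(N) = 1.0886, H(M,N) = 1.7377.
I(M;N) = 1.0909 + 1.0886 − 1.7377 = 0.442 nats.

0.442 nats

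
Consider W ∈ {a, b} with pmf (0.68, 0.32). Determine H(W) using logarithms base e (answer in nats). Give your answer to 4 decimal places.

H(W) = −Σ p·ln p.
  −(0.68)·ln(0.68) = 0.26225
  −(0.32)·ln(0.32) = 0.36462
Sum: 0.26225 + 0.36462 = 0.6269 nats.

0.6269 nats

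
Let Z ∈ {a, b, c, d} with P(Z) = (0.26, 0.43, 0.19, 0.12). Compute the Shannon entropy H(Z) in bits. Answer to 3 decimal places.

1.851 bits

H(Z) = −Σ p·log₂ p.
  −(0.26)·log₂(0.26) = 0.5053
  −(0.43)·log₂(0.43) = 0.5236
  −(0.19)·log₂(0.19) = 0.4552
  −(0.12)·log₂(0.12) = 0.3671
Sum: 0.5053 + 0.5236 + 0.4552 + 0.3671 = 1.851 bits.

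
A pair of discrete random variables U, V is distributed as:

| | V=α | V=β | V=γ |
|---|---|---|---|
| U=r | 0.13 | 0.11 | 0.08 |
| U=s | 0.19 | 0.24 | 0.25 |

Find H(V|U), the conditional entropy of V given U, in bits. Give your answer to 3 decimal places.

1.569 bits

Chain rule: H(V|U) = H(U,V) − H(U).
Marginals: p(U) = (0.3200, 0.6800), p(V) = (0.3200, 0.3500, 0.3300).
H(U,V) = 2.4738 bits; H(U) = 0.9044 bits.
H(V|U) = 2.4738 − 0.9044 = 1.569 bits.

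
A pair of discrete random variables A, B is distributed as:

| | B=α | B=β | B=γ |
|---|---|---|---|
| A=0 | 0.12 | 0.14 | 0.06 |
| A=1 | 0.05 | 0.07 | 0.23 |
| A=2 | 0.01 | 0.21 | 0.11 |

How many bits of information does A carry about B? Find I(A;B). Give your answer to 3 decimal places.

Marginals: p(A) = (0.3200, 0.3500, 0.3300), p(B) = (0.1800, 0.4200, 0.4000).
I(A;B) = Σ p(x,y)·log₂[p(x,y)/(p(x)p(y))].
  (0,α): 0.12·log₂(2.0833) = 0.1271
  (0,β): 0.14·log₂(1.0417) = 0.0082
  (0,γ): 0.06·log₂(0.4688) = -0.0656
  (1,α): 0.05·log₂(0.7937) = -0.0167
  (1,β): 0.07·log₂(0.4762) = -0.0749
  (1,γ): 0.23·log₂(1.6429) = 0.1647
  (2,α): 0.01·log₂(0.1684) = -0.0257
  (2,β): 0.21·log₂(1.5152) = 0.1259
  (2,γ): 0.11·log₂(0.8333) = -0.0289
Sum = 0.214 bits.

0.214 bits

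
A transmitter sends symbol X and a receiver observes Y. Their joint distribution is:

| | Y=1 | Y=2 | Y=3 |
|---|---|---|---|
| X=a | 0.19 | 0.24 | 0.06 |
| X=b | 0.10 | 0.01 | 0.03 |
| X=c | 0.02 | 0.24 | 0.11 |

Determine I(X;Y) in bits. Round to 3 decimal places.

0.224 bits

Marginals: p(X) = (0.4900, 0.1400, 0.3700), p(Y) = (0.3100, 0.4900, 0.2000).
I(X;Y) = Σ p(x,y)·log₂[p(x,y)/(p(x)p(y))].
  (a,1): 0.19·log₂(1.2508) = 0.0613
  (a,2): 0.24·log₂(0.9996) = -0.0001
  (a,3): 0.06·log₂(0.6122) = -0.0425
  (b,1): 0.10·log₂(2.3041) = 0.1204
  (b,2): 0.01·log₂(0.1458) = -0.0278
  (b,3): 0.03·log₂(1.0714) = 0.0030
  (c,1): 0.02·log₂(0.1744) = -0.0504
  (c,2): 0.24·log₂(1.3238) = 0.0971
  (c,3): 0.11·log₂(1.4865) = 0.0629
Sum = 0.224 bits.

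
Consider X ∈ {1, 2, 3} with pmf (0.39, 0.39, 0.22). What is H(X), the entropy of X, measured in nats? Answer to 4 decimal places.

1.0676 nats

H(X) = −Σ p·ln p.
  −(0.39)·ln(0.39) = 0.36723
  −(0.39)·ln(0.39) = 0.36723
  −(0.22)·ln(0.22) = 0.33311
Sum: 0.36723 + 0.36723 + 0.33311 = 1.0676 nats.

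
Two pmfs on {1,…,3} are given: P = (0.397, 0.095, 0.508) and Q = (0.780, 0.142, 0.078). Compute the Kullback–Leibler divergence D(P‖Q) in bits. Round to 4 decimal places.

D(P‖Q) = Σ p·log₂(p/q).
  0.397·log₂(0.397/0.780) = -0.38681
  0.095·log₂(0.095/0.142) = -0.05509
  0.508·log₂(0.508/0.078) = 1.37327
D(P‖Q) = 0.9314 bits.

0.9314 bits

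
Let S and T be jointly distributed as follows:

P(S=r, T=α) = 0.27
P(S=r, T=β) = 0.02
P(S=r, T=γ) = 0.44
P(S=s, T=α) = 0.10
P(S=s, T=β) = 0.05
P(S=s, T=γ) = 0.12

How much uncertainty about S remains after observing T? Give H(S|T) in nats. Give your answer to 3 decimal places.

Marginals: p(S) = (0.7300, 0.2700), p(T) = (0.3700, 0.0700, 0.5600).
H(S|T) = Σ p(T) · H(S|T=·).
  T=α: p=0.3700, H(S|T=α) = 0.5835
  T=β: p=0.0700, H(S|T=β) = 0.5983
  T=γ: p=0.5600, H(S|T=γ) = 0.5196
Weighted sum = 0.549 nats.

0.549 nats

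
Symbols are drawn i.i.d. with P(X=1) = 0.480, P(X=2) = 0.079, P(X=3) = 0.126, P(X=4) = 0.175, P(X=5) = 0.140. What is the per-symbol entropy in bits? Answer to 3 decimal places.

H(X) = −Σ p·log₂ p.
  −(0.480)·log₂(0.480) = 0.5083
  −(0.079)·log₂(0.079) = 0.2893
  −(0.126)·log₂(0.126) = 0.3766
  −(0.175)·log₂(0.175) = 0.4401
  −(0.140)·log₂(0.140) = 0.3971
Sum: 0.5083 + 0.2893 + 0.3766 + 0.4401 + 0.3971 = 2.011 bits.

2.011 bits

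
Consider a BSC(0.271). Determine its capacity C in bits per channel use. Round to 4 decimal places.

Binary symmetric channel: C = 1 − h₂(ε) where h₂ is the binary entropy function.
h₂(0.271) = −0.271·log₂0.271 − 0.729·log₂0.729 = 0.8429.
C = 1 − 0.8429 = 0.1571 bits per channel use.

0.1571 bits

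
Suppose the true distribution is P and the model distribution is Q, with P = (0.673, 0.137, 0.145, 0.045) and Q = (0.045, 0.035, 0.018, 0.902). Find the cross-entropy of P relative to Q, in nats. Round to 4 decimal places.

3.1335 nats

H(P,Q) = −Σ p·ln q.
  −0.673·ln(0.045) = 2.08704
  −0.137·ln(0.035) = 0.45928
  −0.145·ln(0.018) = 0.58252
  −0.045·ln(0.902) = 0.00464
H(P,Q) = 3.1335 nats.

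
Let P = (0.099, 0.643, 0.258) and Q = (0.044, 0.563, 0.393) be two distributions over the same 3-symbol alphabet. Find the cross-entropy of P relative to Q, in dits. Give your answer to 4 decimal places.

0.3994 dits

H(P,Q) = −Σ p·log₁₀ q.
  −0.099·log₁₀(0.044) = 0.13430
  −0.643·log₁₀(0.563) = 0.16042
  −0.258·log₁₀(0.393) = 0.10465
H(P,Q) = 0.3994 dits.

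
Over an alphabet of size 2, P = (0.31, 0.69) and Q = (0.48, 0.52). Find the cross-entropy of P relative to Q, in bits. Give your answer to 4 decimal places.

0.9792 bits

H(P,Q) = −Σ p·log₂ q.
  −0.31·log₂(0.48) = 0.32826
  −0.69·log₂(0.52) = 0.65096
H(P,Q) = 0.9792 bits.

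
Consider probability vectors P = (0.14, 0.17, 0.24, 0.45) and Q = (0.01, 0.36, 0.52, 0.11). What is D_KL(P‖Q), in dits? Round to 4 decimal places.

0.2998 dits

D(P‖Q) = Σ p·log₁₀(p/q).
  0.14·log₁₀(0.14/0.01) = 0.16046
  0.17·log₁₀(0.17/0.36) = -0.05540
  0.24·log₁₀(0.24/0.52) = -0.08059
  0.45·log₁₀(0.45/0.11) = 0.27532
D(P‖Q) = 0.2998 dits.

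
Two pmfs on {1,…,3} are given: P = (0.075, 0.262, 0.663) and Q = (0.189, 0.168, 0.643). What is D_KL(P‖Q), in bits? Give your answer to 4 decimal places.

0.0973 bits

D(P‖Q) = Σ p·log₂(p/q).
  0.075·log₂(0.075/0.189) = -0.10001
  0.262·log₂(0.262/0.168) = 0.16797
  0.663·log₂(0.663/0.643) = 0.02930
D(P‖Q) = 0.0973 bits.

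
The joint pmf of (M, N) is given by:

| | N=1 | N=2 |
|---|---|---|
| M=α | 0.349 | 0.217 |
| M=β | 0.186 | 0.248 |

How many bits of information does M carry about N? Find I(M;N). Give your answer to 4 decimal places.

0.0253 bits

Marginals: p(M) = (0.5660, 0.4340), p(N) = (0.5350, 0.4650).
I(M;N) = H(M) + H(N) − H(M,N).
H(M) = 0.9874, H(N) = 0.9965, H(M,N) = 1.9586.
I(M;N) = 0.9874 + 0.9965 − 1.9586 = 0.0253 bits.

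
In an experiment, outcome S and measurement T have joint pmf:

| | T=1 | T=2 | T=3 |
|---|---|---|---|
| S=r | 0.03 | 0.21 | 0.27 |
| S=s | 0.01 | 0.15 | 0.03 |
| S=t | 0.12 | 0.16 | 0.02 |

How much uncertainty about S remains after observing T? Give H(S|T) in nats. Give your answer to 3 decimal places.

0.850 nats

Chain rule: H(S|T) = H(S,T) − H(T).
Marginals: p(S) = (0.5100, 0.1900, 0.3000), p(T) = (0.1600, 0.5200, 0.3200).
H(S,T) = 1.8482 nats; H(T) = 0.9979 nats.
H(S|T) = 1.8482 − 0.9979 = 0.850 nats.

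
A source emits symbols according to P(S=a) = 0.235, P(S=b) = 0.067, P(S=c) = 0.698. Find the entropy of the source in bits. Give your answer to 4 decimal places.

1.1143 bits

H(S) = −Σ p·log₂ p.
  −(0.235)·log₂(0.235) = 0.49098
  −(0.067)·log₂(0.067) = 0.26128
  −(0.698)·log₂(0.698) = 0.36205
Sum: 0.49098 + 0.26128 + 0.36205 = 1.1143 bits.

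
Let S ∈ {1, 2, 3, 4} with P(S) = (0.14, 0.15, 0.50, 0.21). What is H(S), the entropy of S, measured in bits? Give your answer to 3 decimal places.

H(S) = −Σ p·log₂ p.
  −(0.14)·log₂(0.14) = 0.3971
  −(0.15)·log₂(0.15) = 0.4105
  −(0.50)·log₂(0.50) = 0.5000
  −(0.21)·log₂(0.21) = 0.4728
Sum: 0.3971 + 0.4105 + 0.5000 + 0.4728 = 1.780 bits.

1.780 bits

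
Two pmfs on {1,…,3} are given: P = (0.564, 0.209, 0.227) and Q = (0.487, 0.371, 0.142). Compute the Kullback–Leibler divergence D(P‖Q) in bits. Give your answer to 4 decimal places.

0.1000 bits

D(P‖Q) = Σ p·log₂(p/q).
  0.564·log₂(0.564/0.487) = 0.11944
  0.209·log₂(0.209/0.371) = -0.17303
  0.227·log₂(0.227/0.142) = 0.15363
D(P‖Q) = 0.1000 bits.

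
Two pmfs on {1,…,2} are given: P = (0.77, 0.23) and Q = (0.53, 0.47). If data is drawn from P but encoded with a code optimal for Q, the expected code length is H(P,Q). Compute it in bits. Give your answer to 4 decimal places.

0.9558 bits

H(P,Q) = −Σ p·log₂ q.
  −0.77·log₂(0.53) = 0.70527
  −0.23·log₂(0.47) = 0.25053
H(P,Q) = 0.9558 bits.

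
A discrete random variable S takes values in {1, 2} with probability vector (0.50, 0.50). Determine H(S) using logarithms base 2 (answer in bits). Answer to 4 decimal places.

1.0000 bits

H(S) = −Σ p·log₂ p.
  −(0.50)·log₂(0.50) = 0.50000
  −(0.50)·log₂(0.50) = 0.50000
Sum: 0.50000 + 0.50000 = 1.0000 bits.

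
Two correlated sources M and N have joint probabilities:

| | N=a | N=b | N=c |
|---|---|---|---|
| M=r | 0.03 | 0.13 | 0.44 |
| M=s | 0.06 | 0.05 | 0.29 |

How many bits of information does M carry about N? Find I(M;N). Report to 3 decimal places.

Marginals: p(M) = (0.6000, 0.4000), p(N) = (0.0900, 0.1800, 0.7300).
I(M;N) = Σ p(x,y)·log₂[p(x,y)/(p(x)p(y))].
  (r,a): 0.03·log₂(0.5556) = -0.0254
  (r,b): 0.13·log₂(1.2037) = 0.0348
  (r,c): 0.44·log₂(1.0046) = 0.0029
  (s,a): 0.06·log₂(1.6667) = 0.0442
  (s,b): 0.05·log₂(0.6944) = -0.0263
  (s,c): 0.29·log₂(0.9932) = -0.0029
Sum = 0.027 bits.

0.027 bits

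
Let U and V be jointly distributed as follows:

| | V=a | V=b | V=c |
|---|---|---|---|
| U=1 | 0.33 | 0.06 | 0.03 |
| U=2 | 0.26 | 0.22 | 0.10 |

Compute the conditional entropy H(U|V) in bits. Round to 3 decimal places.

0.895 bits

Chain rule: H(U|V) = H(U,V) − H(V).
Marginals: p(U) = (0.4200, 0.5800), p(V) = (0.5900, 0.2800, 0.1300).
H(U,V) = 2.2412 bits; H(V) = 1.3460 bits.
H(U|V) = 2.2412 − 1.3460 = 0.895 bits.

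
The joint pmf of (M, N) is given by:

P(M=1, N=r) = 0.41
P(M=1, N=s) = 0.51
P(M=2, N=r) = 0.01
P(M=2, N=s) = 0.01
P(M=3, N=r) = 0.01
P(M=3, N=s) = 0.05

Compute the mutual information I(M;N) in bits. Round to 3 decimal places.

Marginals: p(M) = (0.9200, 0.0200, 0.0600), p(N) = (0.4300, 0.5700).
I(M;N) = H(M) + H(N) − H(M,N).
H(M) = 0.4671, H(N) = 0.9858, H(M,N) = 1.4382.
I(M;N) = 0.4671 + 0.9858 − 1.4382 = 0.015 bits.

0.015 bits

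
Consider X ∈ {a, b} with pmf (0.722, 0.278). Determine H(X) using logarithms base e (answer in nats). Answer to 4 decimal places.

H(X) = −Σ p·ln p.
  −(0.722)·ln(0.722) = 0.23518
  −(0.278)·ln(0.278) = 0.35588
Sum: 0.23518 + 0.35588 = 0.5911 nats.

0.5911 nats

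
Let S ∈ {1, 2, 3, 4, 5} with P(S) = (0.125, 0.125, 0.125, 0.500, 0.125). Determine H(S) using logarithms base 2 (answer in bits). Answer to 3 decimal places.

2.000 bits

H(S) = −Σ p·log₂ p.
  −(0.125)·log₂(0.125) = 0.3750
  −(0.125)·log₂(0.125) = 0.3750
  −(0.125)·log₂(0.125) = 0.3750
  −(0.500)·log₂(0.500) = 0.5000
  −(0.125)·log₂(0.125) = 0.3750
Sum: 0.3750 + 0.3750 + 0.3750 + 0.5000 + 0.3750 = 2.000 bits.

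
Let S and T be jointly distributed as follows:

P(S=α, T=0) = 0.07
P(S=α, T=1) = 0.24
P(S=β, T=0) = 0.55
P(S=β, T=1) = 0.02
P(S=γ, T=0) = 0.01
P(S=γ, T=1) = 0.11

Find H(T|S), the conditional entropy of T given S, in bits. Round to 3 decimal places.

0.414 bits

Marginals: p(S) = (0.3100, 0.5700, 0.1200), p(T) = (0.6300, 0.3700).
H(T|S) = Σ p(S) · H(T|S=·).
  S=α: p=0.3100, H(T|S=α) = 0.7706
  S=β: p=0.5700, H(T|S=β) = 0.2193
  S=γ: p=0.1200, H(T|S=γ) = 0.4138
Weighted sum = 0.414 bits.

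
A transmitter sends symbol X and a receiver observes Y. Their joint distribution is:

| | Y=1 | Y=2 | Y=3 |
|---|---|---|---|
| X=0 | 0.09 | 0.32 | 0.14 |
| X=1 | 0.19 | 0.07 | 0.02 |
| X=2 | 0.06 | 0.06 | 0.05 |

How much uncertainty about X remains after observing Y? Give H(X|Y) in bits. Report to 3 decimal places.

Chain rule: H(X|Y) = H(X,Y) − H(Y).
Marginals: p(X) = (0.5500, 0.2800, 0.1700), p(Y) = (0.3400, 0.4500, 0.2100).
H(X,Y) = 2.7756 bits; H(Y) = 1.5204 bits.
H(X|Y) = 2.7756 − 1.5204 = 1.255 bits.

1.255 bits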